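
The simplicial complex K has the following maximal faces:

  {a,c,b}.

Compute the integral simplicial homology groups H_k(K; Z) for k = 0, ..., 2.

Order the vertices as a < b < c. Listing each simplex with vertices in this order, K has dimension 2 with simplices:

  0-simplices (3): a, b, c
  1-simplices (3): ab, ac, bc
  2-simplices (1): abc

giving chain groups C_0 ≅ Z^3, C_1 ≅ Z^3, C_2 ≅ Z^1.

The boundary map ∂_1: C_1 → C_0 maps an edge to its endpoints' difference, ∂[p,q] = q − p.
The resulting 3×3 matrix has rank 2, and its Smith normal form has invariant factors (1,1).

∂_2: C_2 → C_1 sends each 2-simplex [p,q,r] to [q,r] − [p,r] + [p,q]. For instance
  ∂abc = bc − ac + ab.
The resulting 3×1 matrix has rank 1, and its Smith normal form has invariant factors (1).

Computing H_k = (kernel of ∂_k) / (image of ∂_{k+1}):

  H_0: rank C_0 − rank ∂_1 = 3 − 2 = 1, and the invariant factors of ∂_1 are all 1, so H_0 ≅ Z.
  H_1: rank ker ∂_1 − rank ∂_2 = (3 − 2) − 1 = 0, and the invariant factors of ∂_2 are all 1, so H_1 ≅ 0.
  H_2: rank ker ∂_2 − rank ∂_3 = (1 − 1) − 0 = 0, and there is no ∂_3, so H_2 ≅ 0.

As a check, the Euler characteristic is 3 − 3 + 1 = 1, which agrees with 1 − 0 + 0 = 1.

H_0 = Z,  H_1 = 0,  H_2 = 0.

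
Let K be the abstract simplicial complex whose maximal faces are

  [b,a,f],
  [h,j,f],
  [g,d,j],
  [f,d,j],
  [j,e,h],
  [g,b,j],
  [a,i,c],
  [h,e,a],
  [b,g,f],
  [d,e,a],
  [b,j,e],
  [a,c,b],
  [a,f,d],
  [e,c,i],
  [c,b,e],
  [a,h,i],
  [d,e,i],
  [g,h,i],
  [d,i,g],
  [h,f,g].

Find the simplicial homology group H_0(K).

H_0 ≅ Z.

We work with the vertex ordering a < b < c < d < e < f < g < h < i < j. The simplices of K, each written with vertices in increasing order, are:

  0-simplices (10): a, b, c, d, e, f, g, h, i, j
  1-simplices (30): ab, ac, ad, ae, af, ah, ai, bc, be, bf, bg, bj, ce, ci, de, df, dg, di, dj, eh, ei, ej, fg, fh, fj, gh, gi, gj, hi, hj
  2-simplices (20): abc, abf, aci, ade, adf, aeh, ahi, bce, bej, bfg, bgj, cei, dei, dfj, dgi, dgj, ehj, fgh, fhj, ghi

giving chain groups C_0 ≅ Z^10, C_1 ≅ Z^30, C_2 ≅ Z^20.

The boundary map ∂_1: C_1 → C_0 sends each edge [p,q] (with p < q) to q − p.
As a 10×30 matrix over Z this has rank 9, with invariant factors (1,1,1,1,1,1,1,1,1).

Boundary ∂_2: C_2 → C_1 maps a triangle to the signed sum of its edges. For instance
  ∂abf = bf − af + ab,
  ∂ade = de − ae + ad.
As a 30×20 matrix over Z this has rank 20, with invariant factors (1,1,1,1,1,1,1,1,1,1,1,1,1,1,1,1,1,1,1,2).

Computing H_k = (kernel of ∂_k) / (image of ∂_{k+1}):

  H_0: rank C_0 − rank ∂_1 = 10 − 9 = 1, and the invariant factors of ∂_1 are all 1, so H_0 = Z.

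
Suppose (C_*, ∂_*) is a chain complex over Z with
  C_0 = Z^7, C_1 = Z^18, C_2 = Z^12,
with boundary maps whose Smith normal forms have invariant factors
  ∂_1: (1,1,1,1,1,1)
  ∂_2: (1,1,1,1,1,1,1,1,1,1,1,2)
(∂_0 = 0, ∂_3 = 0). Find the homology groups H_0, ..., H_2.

H_0 = Z,  H_1 = Z/2,  H_2 = 0.

H_0: b_0 = 7 − 0 − 6 = 1; torsion from ∂_1 factors > 1: none. So H_0 = Z.
H_1: b_1 = 18 − 6 − 12 = 0; torsion from ∂_2 factors > 1: [2]. So H_1 = Z/2.
H_2: b_2 = 12 − 12 − 0 = 0; torsion from ∂_3 factors > 1: none. So H_2 = 0.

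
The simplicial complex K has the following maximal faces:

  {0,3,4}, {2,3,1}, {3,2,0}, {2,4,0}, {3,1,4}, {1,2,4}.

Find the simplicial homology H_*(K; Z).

H_0 ≅ Z,  H_1 = 0,  H_2 ≅ Z.

Fix the vertex order 0 < 1 < 2 < 3 < 4 and write every simplex with vertices in increasing order. Then dim K = 2 and the simplices of K are:

  0-simplices (5): [0], [1], [2], [3], [4]
  1-simplices (9): [0,2], [0,3], [0,4], [1,2], [1,3], [1,4], [2,3], [2,4], [3,4]
  2-simplices (6): [0,2,3], [0,2,4], [0,3,4], [1,2,3], [1,2,4], [1,3,4]

so the chain groups are C_0 ≅ Z^5, C_1 ≅ Z^9, C_2 ≅ Z^6.

∂_1: C_1 → C_0 sends each edge [p,q] (with p < q) to q − p.
The resulting 5×9 matrix has rank 4, and its Smith normal form has invariant factors (1,1,1,1).

The boundary map ∂_2: C_2 → C_1 sends each 2-simplex [p,q,r] to [q,r] − [p,r] + [p,q]. For instance
  ∂[0,3,4] = [3,4] − [0,4] + [0,3],
  ∂[1,2,4] = [2,4] − [1,4] + [1,2].
The resulting 9×6 matrix has rank 5, and its Smith normal form has invariant factors (1,1,1,1,1).

Computing H_k = (kernel of ∂_k) / (image of ∂_{k+1}):

  H_0: rank C_0 − rank ∂_1 = 5 − 4 = 1, and the invariant factors of ∂_1 are all 1, so H_0 = Z.
  H_1: rank ker ∂_1 − rank ∂_2 = (9 − 4) − 5 = 0, and the invariant factors of ∂_2 are all 1, so H_1 = 0.
  H_2: rank ker ∂_2 − rank ∂_3 = (6 − 5) − 0 = 1, and there is no ∂_3, so H_2 = Z.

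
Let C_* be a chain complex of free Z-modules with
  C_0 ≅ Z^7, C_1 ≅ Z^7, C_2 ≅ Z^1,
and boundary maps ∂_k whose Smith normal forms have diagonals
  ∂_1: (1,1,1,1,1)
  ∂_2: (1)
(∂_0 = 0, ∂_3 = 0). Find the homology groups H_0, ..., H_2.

H_0: b_0 = 7 − 0 − 5 = 2; torsion from ∂_1 factors > 1: none. So H_0 = Z^2.
H_1: b_1 = 7 − 5 − 1 = 1; torsion from ∂_2 factors > 1: none. So H_1 = Z.
H_2: b_2 = 1 − 1 − 0 = 0; torsion from ∂_3 factors > 1: none. So H_2 = 0.

H_0 = Z^2,  H_1 = Z,  H_2 = 0.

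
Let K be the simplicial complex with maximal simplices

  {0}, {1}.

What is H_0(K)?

We work with the vertex ordering 0 < 1. The simplices of K, each written with vertices in increasing order, are:

  0-simplices (2): [0], [1]

giving chain groups C_0 ≅ Z^2.

Reading off H_k = ker ∂_k / im ∂_{k+1}:

  H_0: rank C_0 − rank ∂_1 = 2 − 0 = 2, and there is no ∂_1, so H_0 ≅ Z^2.

H_0 ≅ Z^2.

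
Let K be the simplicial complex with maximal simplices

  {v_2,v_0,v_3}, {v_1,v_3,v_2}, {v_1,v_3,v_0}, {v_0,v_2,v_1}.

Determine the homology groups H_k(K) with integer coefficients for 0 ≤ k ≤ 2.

H_0 = Z,  H_1 = 0,  H_2 = Z.

Order the vertices as v_0 < v_1 < v_2 < v_3. Listing each simplex with vertices in this order, K has dimension 2 with simplices:

  0-simplices (4): [v_0], [v_1], [v_2], [v_3]
  1-simplices (6): [v_0,v_1], [v_0,v_2], [v_0,v_3], [v_1,v_2], [v_1,v_3], [v_2,v_3]
  2-simplices (4): [v_0,v_1,v_2], [v_0,v_1,v_3], [v_0,v_2,v_3], [v_1,v_2,v_3]

Hence C_0 ≅ Z^4, C_1 ≅ Z^6, C_2 ≅ Z^4.

∂_1: C_1 → C_0 sends each edge [p,q] (with p < q) to q − p.
This gives a 4×6 integer matrix of rank 3; reducing to Smith normal form yields diagonal entries (1,1,1).

Boundary ∂_2: C_2 → C_1 sends each 2-simplex [p,q,r] to [q,r] − [p,r] + [p,q]. For instance
  ∂[v_0,v_1,v_3] = [v_1,v_3] − [v_0,v_3] + [v_0,v_1],
  ∂[v_0,v_2,v_3] = [v_2,v_3] − [v_0,v_3] + [v_0,v_2].
The 6×4 boundary matrix has rank 3 and Smith normal form diag(1,1,1).

From H_k ≅ ker(∂_k) / im(∂_{k+1}) we obtain:

  H_0: rank C_0 − rank ∂_1 = 4 − 3 = 1, and the invariant factors of ∂_1 are all 1, so H_0 = Z.
  H_1: rank ker ∂_1 − rank ∂_2 = (6 − 3) − 3 = 0, and the invariant factors of ∂_2 are all 1, so H_1 = 0.
  H_2: rank ker ∂_2 − rank ∂_3 = (4 − 3) − 0 = 1, and there is no ∂_3, so H_2 = Z.

As a check, the Euler characteristic is 4 − 6 + 4 = 2, which agrees with 1 − 0 + 1 = 2.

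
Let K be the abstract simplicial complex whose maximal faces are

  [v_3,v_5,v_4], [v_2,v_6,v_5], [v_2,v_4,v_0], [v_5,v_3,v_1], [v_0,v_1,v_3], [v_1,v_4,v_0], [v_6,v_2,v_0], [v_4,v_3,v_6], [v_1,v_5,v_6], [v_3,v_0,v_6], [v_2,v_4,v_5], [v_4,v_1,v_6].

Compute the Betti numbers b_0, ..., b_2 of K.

Fix the vertex order v_0 < v_1 < v_2 < v_3 < v_4 < v_5 < v_6 and write every simplex with vertices in increasing order. Then dim K = 2 and the simplices of K are:

  0-simplices (7): [v_0], [v_1], [v_2], [v_3], [v_4], [v_5], [v_6]
  1-simplices (18): (18 of them)
  2-simplices (12): (12 of them)

so the chain groups are C_0 ≅ Z^7, C_1 ≅ Z^18, C_2 ≅ Z^12.

∂_1: C_1 → C_0 sends each edge [p,q] (with p < q) to q − p.
The resulting 7×18 matrix has rank 6, and its Smith normal form has invariant factors (1,1,1,1,1,1).

Boundary ∂_2: C_2 → C_1 acts by ∂[p,q,r] = [q,r] − [p,r] + [p,q]. For instance
  ∂[v_1,v_3,v_5] = [v_3,v_5] − [v_1,v_5] + [v_1,v_3],
  ∂[v_1,v_4,v_6] = [v_4,v_6] − [v_1,v_6] + [v_1,v_4].
This gives a 18×12 integer matrix of rank 12; reducing to Smith normal form yields diagonal entries (1,1,1,1,1,1,1,1,1,1,1,2).

Now H_k = ker ∂_k / im ∂_{k+1}, so:

  H_0: rank C_0 − rank ∂_1 = 7 − 6 = 1, and the invariant factors of ∂_1 are all 1, so H_0 = Z.
  H_1: rank ker ∂_1 − rank ∂_2 = (18 − 6) − 12 = 0, and ∂_2 has invariant factor 2 > 1, so H_1 = Z/2.
  H_2: rank ker ∂_2 − rank ∂_3 = (12 − 12) − 0 = 0, and there is no ∂_3, so H_2 = 0.

As a check, the Euler characteristic is 7 − 18 + 12 = 1, which agrees with 1 − 0 + 0 = 1.
(K is a triangulation of the real projective plane RP^2.)

Hence the Betti numbers are b_0 = 1, b_1 = 0, b_2 = 0.

b_0 = 1, b_1 = 0, b_2 = 0.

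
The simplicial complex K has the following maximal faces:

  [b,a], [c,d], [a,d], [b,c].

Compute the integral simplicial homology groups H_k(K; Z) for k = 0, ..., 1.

H_0 = Z,  H_1 = Z.

Take the total order a < b < c < d on the vertex set. Then K (dimension 1) consists of the simplices:

  0-simplices (4): a, b, c, d
  1-simplices (4): ab, ad, bc, cd

so the chain groups are C_0 ≅ Z^4, C_1 ≅ Z^4.

The boundary map ∂_1: C_1 → C_0 sends each edge [p,q] (with p < q) to q − p.
The resulting 4×4 matrix has rank 3, and its Smith normal form has invariant factors (1,1,1).

Computing H_k = (kernel of ∂_k) / (image of ∂_{k+1}):

  H_0: rank C_0 − rank ∂_1 = 4 − 3 = 1, and the invariant factors of ∂_1 are all 1, so H_0 ≅ Z.
  H_1: rank ker ∂_1 − rank ∂_2 = (4 − 3) − 0 = 1, and there is no ∂_2, so H_1 ≅ Z.

As a check, the Euler characteristic is 4 − 4 = 0, which agrees with 1 − 1 = 0.
(K is a triangulation of the circle S^1.)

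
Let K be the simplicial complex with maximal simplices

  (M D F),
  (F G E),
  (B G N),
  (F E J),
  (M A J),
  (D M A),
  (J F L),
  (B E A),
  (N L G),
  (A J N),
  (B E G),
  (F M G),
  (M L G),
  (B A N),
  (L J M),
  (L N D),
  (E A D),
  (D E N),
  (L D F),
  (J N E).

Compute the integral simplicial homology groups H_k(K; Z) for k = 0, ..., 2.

Order the vertices as A < B < D < E < F < G < J < L < M < N. Listing each simplex with vertices in this order, K has dimension 2 with simplices:

  0-simplices (10): A, B, D, E, F, G, J, L, M, N
  1-simplices (30): AB, AD, AE, AJ, AM, AN, BE, BG, BN, DE, DF, DL, DM, DN, EF, EG, EJ, EN, FG, FJ, FL, FM, GL, GM, GN, JL, JM, JN, LM, LN
  2-simplices (20): ABE, ABN, ADE, ADM, AJM, AJN, BEG, BGN, DEN, DFL, DFM, DLN, EFG, EFJ, EJN, FGM, FJL, GLM, GLN, JLM

giving chain groups C_0 ≅ Z^10, C_1 ≅ Z^30, C_2 ≅ Z^20.

∂_1: C_1 → C_0 is given by ∂[p,q] = [q] − [p]. For instance
  ∂DN = N − D.
This gives a 10×30 integer matrix of rank 9; reducing to Smith normal form yields diagonal entries (1,1,1,1,1,1,1,1,1).

Boundary ∂_2: C_2 → C_1 sends each 2-simplex [p,q,r] to [q,r] − [p,r] + [p,q]. For instance
  ∂BGN = GN − BN + BG,
  ∂ADM = DM − AM + AD.
As a 30×20 matrix over Z this has rank 20, with invariant factors (1,1,1,1,1,1,1,1,1,1,1,1,1,1,1,1,1,1,1,2).

Reading off H_k = ker ∂_k / im ∂_{k+1}:

  H_0: rank C_0 − rank ∂_1 = 10 − 9 = 1, and the invariant factors of ∂_1 are all 1, so H_0 = Z.
  H_1: rank ker ∂_1 − rank ∂_2 = (30 − 9) − 20 = 1, and ∂_2 has invariant factor 2 > 1, so H_1 = Z ⊕ Z/2.
  H_2: rank ker ∂_2 − rank ∂_3 = (20 − 20) − 0 = 0, and there is no ∂_3, so H_2 = 0.

As a check, the Euler characteristic is 10 − 30 + 20 = 0, which agrees with 1 − 1 + 0 = 0.

H_0 ≅ Z,  H_1 ≅ Z ⊕ Z/2,  H_2 = 0.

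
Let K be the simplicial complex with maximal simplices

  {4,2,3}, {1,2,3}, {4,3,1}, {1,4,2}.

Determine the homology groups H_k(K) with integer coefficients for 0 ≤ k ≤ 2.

Order the vertices as 1 < 2 < 3 < 4. Listing each simplex with vertices in this order, K has dimension 2 with simplices:

  0-simplices (4): [1], [2], [3], [4]
  1-simplices (6): [1,2], [1,3], [1,4], [2,3], [2,4], [3,4]
  2-simplices (4): [1,2,3], [1,2,4], [1,3,4], [2,3,4]

giving chain groups C_0 ≅ Z^4, C_1 ≅ Z^6, C_2 ≅ Z^4.

The boundary map ∂_1: C_1 → C_0 maps an edge to its endpoints' difference, ∂[p,q] = q − p. For instance
  ∂[2,3] = [3] − [2].
As a 4×6 matrix over Z this has rank 3, with invariant factors (1,1,1).

Boundary ∂_2: C_2 → C_1 sends each 2-simplex [p,q,r] to [q,r] − [p,r] + [p,q]. For instance
  ∂[1,2,4] = [2,4] − [1,4] + [1,2],
  ∂[2,3,4] = [3,4] − [2,4] + [2,3].
This gives a 6×4 integer matrix of rank 3; reducing to Smith normal form yields diagonal entries (1,1,1).

Now H_k = ker ∂_k / im ∂_{k+1}, so:

  H_0: rank C_0 − rank ∂_1 = 4 − 3 = 1, and the invariant factors of ∂_1 are all 1, so H_0 = Z.
  H_1: rank ker ∂_1 − rank ∂_2 = (6 − 3) − 3 = 0, and the invariant factors of ∂_2 are all 1, so H_1 = 0.
  H_2: rank ker ∂_2 − rank ∂_3 = (4 − 3) − 0 = 1, and there is no ∂_3, so H_2 = Z.

As a check, the Euler characteristic is 4 − 6 + 4 = 2, which agrees with 1 − 0 + 1 = 2.
(K is a triangulation of the 2-sphere S^2.)

H_0 ≅ Z,  H_1 = 0,  H_2 ≅ Z.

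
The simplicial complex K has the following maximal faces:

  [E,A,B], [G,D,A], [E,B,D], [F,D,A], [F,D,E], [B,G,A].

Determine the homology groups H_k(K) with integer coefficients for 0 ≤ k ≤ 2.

H_0 ≅ Z,  H_1 ≅ Z,  H_2 = 0.

Order the vertices as A < B < D < E < F < G. Listing each simplex with vertices in this order, K has dimension 2 with simplices:

  0-simplices (6): A, B, D, E, F, G
  1-simplices (12): AB, AD, AE, AF, AG, BD, BE, BG, DE, DF, DG, EF
  2-simplices (6): ABE, ABG, ADF, ADG, BDE, DEF

giving chain groups C_0 ≅ Z^6, C_1 ≅ Z^12, C_2 ≅ Z^6.

∂_1: C_1 → C_0 is given by ∂[p,q] = [q] − [p]. For instance
  ∂BE = E − B.
As a 6×12 matrix over Z this has rank 5, with invariant factors (1,1,1,1,1).

The boundary map ∂_2: C_2 → C_1 maps a triangle to the signed sum of its edges. For instance
  ∂ADF = DF − AF + AD,
  ∂DEF = EF − DF + DE.
This gives a 12×6 integer matrix of rank 6; reducing to Smith normal form yields diagonal entries (1,1,1,1,1,1).

Reading off H_k = ker ∂_k / im ∂_{k+1}:

  H_0: rank C_0 − rank ∂_1 = 6 − 5 = 1, and the invariant factors of ∂_1 are all 1, so H_0 ≅ Z.
  H_1: rank ker ∂_1 − rank ∂_2 = (12 − 5) − 6 = 1, and the invariant factors of ∂_2 are all 1, so H_1 ≅ Z.
  H_2: rank ker ∂_2 − rank ∂_3 = (6 − 6) − 0 = 0, and there is no ∂_3, so H_2 ≅ 0.

As a check, the Euler characteristic is 6 − 12 + 6 = 0, which agrees with 1 − 1 + 0 = 0.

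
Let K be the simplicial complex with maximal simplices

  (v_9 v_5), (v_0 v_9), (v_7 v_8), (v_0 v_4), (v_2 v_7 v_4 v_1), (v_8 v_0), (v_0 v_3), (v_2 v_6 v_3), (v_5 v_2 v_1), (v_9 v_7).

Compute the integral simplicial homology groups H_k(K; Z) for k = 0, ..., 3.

H_0 ≅ Z,  H_1 ≅ Z^4,  H_2 = 0,  H_3 = 0.

K has 10 vertices, 18 edges, 6 triangles, 1 3-simplex.
rank ∂_0 = 0, rank ∂_1 = 9 ⇒ b_0 = 10 − 0 − 9 = 1; all invariant factors of ∂_1 are 1 so no torsion. So H_0 ≅ Z.
rank ∂_1 = 9, rank ∂_2 = 5 ⇒ b_1 = 18 − 9 − 5 = 4; all invariant factors of ∂_2 are 1 so no torsion. So H_1 ≅ Z^4.
rank ∂_2 = 5, rank ∂_3 = 1 ⇒ b_2 = 6 − 5 − 1 = 0; all invariant factors of ∂_3 are 1 so no torsion. So H_2 ≅ 0.
rank ∂_3 = 1, rank ∂_4 = 0 ⇒ b_3 = 1 − 1 − 0 = 0. So H_3 ≅ 0.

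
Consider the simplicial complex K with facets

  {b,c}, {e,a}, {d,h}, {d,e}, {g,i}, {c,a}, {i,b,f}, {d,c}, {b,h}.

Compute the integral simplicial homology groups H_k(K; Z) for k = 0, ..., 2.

We work with the vertex ordering a < b < c < d < e < f < g < h < i. The simplices of K, each written with vertices in increasing order, are:

  0-simplices (9): a, b, c, d, e, f, g, h, i
  1-simplices (11): ac, ae, bc, bf, bh, bi, cd, de, dh, fi, gi
  2-simplices (1): bfi

Hence C_0 ≅ Z^9, C_1 ≅ Z^11, C_2 ≅ Z^1.

∂_1: C_1 → C_0 is given by ∂[p,q] = [q] − [p]. For instance
  ∂de = e − d.
The 9×11 boundary matrix has rank 8 and Smith normal form diag(1,1,1,1,1,1,1,1).

Boundary ∂_2: C_2 → C_1 sends each 2-simplex [p,q,r] to [q,r] − [p,r] + [p,q]. For instance
  ∂bfi = fi − bi + bf.
This gives a 11×1 integer matrix of rank 1; reducing to Smith normal form yields diagonal entries (1).

Computing H_k = (kernel of ∂_k) / (image of ∂_{k+1}):

  H_0: rank C_0 − rank ∂_1 = 9 − 8 = 1, and the invariant factors of ∂_1 are all 1, so H_0 = Z.
  H_1: rank ker ∂_1 − rank ∂_2 = (11 − 8) − 1 = 2, and the invariant factors of ∂_2 are all 1, so H_1 = Z^2.
  H_2: rank ker ∂_2 − rank ∂_3 = (1 − 1) − 0 = 0, and there is no ∂_3, so H_2 = 0.

As a check, the Euler characteristic is 9 − 11 + 1 = -1, which agrees with 1 − 2 + 0 = -1.

H_0 = Z,  H_1 = Z^2,  H_2 = 0.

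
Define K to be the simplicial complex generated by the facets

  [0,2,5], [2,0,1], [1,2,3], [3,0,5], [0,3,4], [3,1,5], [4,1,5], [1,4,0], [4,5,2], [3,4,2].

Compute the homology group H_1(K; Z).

Order the vertices as 0 < 1 < 2 < 3 < 4 < 5. Listing each simplex with vertices in this order, K has dimension 2 with simplices:

  0-simplices (6): [0], [1], [2], [3], [4], [5]
  1-simplices (15): [0,1], [0,2], [0,3], [0,4], [0,5], [1,2], [1,3], [1,4], [1,5], [2,3], [2,4], [2,5], [3,4], [3,5], [4,5]
  2-simplices (10): [0,1,2], [0,1,4], [0,2,5], [0,3,4], [0,3,5], [1,2,3], [1,3,5], [1,4,5], [2,3,4], [2,4,5]

so the chain groups are C_0 ≅ Z^6, C_1 ≅ Z^15, C_2 ≅ Z^10.

∂_1: C_1 → C_0 maps an edge to its endpoints' difference, ∂[p,q] = q − p. For instance
  ∂[1,2] = [2] − [1].
The 6×15 boundary matrix has rank 5 and Smith normal form diag(1,1,1,1,1).

The boundary map ∂_2: C_2 → C_1 sends each 2-simplex [p,q,r] to [q,r] − [p,r] + [p,q]. For instance
  ∂[0,1,4] = [1,4] − [0,4] + [0,1],
  ∂[0,2,5] = [2,5] − [0,5] + [0,2].
This gives a 15×10 integer matrix of rank 10; reducing to Smith normal form yields diagonal entries (1,1,1,1,1,1,1,1,1,2).

From H_k ≅ ker(∂_k) / im(∂_{k+1}) we obtain:

  H_1: rank ker ∂_1 − rank ∂_2 = (15 − 5) − 10 = 0, and ∂_2 has invariant factor 2 > 1, so H_1 = Z/2Z.

(K is a triangulation of the real projective plane RP^2.)

H_1 ≅ Z/2Z.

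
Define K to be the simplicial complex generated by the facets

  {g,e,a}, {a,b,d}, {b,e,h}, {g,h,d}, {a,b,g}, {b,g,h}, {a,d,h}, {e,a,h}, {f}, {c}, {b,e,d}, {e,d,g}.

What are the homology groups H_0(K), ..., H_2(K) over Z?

H_0 ≅ Z^3,  H_1 ≅ Z/2,  H_2 = 0.

We work with the vertex ordering a < b < c < d < e < f < g < h. The simplices of K, each written with vertices in increasing order, are:

  0-simplices (8): a, b, c, d, e, f, g, h
  1-simplices (15): ab, ad, ae, ag, ah, bd, be, bg, bh, de, dg, dh, eg, eh, gh
  2-simplices (10): abd, abg, adh, aeg, aeh, bde, beh, bgh, deg, dgh

so the chain groups are C_0 ≅ Z^8, C_1 ≅ Z^15, C_2 ≅ Z^10.

Boundary ∂_1: C_1 → C_0 is given by ∂[p,q] = [q] − [p]. For instance
  ∂eg = g − e.
The resulting 8×15 matrix has rank 5, and its Smith normal form has invariant factors (1,1,1,1,1).

∂_2: C_2 → C_1 acts by ∂[p,q,r] = [q,r] − [p,r] + [p,q]. For instance
  ∂deg = eg − dg + de,
  ∂bde = de − be + bd.
As a 15×10 matrix over Z this has rank 10, with invariant factors (1,1,1,1,1,1,1,1,1,2).

From H_k ≅ ker(∂_k) / im(∂_{k+1}) we obtain:

  H_0: rank C_0 − rank ∂_1 = 8 − 5 = 3, and the invariant factors of ∂_1 are all 1, so H_0 = Z^3.
  H_1: rank ker ∂_1 − rank ∂_2 = (15 − 5) − 10 = 0, and ∂_2 has invariant factor 2 > 1, so H_1 = Z/2.
  H_2: rank ker ∂_2 − rank ∂_3 = (10 − 10) − 0 = 0, and there is no ∂_3, so H_2 = 0.

As a check, the Euler characteristic is 8 − 15 + 10 = 3, which agrees with 3 − 0 + 0 = 3.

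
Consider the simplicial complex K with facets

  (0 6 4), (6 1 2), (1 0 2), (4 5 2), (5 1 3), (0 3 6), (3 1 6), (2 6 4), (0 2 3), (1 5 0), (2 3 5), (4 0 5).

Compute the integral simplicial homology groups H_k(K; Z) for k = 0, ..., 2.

Take the total order 0 < 1 < 2 < 3 < 4 < 5 < 6 on the vertex set. Then K (dimension 2) consists of the simplices:

  0-simplices (7): [0], [1], [2], [3], [4], [5], [6]
  1-simplices (18): [0,1], [0,2], [0,3], [0,4], [0,5], [0,6], [1,2], [1,3], [1,5], [1,6], [2,3], [2,4], [2,5], [2,6], [3,5], [3,6], [4,5], [4,6]
  2-simplices (12): [0,1,2], [0,1,5], [0,2,3], [0,3,6], [0,4,5], [0,4,6], [1,2,6], [1,3,5], [1,3,6], [2,3,5], [2,4,5], [2,4,6]

Hence C_0 ≅ Z^7, C_1 ≅ Z^18, C_2 ≅ Z^12.

The boundary map ∂_1: C_1 → C_0 sends each edge [p,q] (with p < q) to q − p. For instance
  ∂[2,3] = [3] − [2].
As a 7×18 matrix over Z this has rank 6, with invariant factors (1,1,1,1,1,1).

∂_2: C_2 → C_1 acts by ∂[p,q,r] = [q,r] − [p,r] + [p,q]. For instance
  ∂[1,3,6] = [3,6] − [1,6] + [1,3],
  ∂[2,4,6] = [4,6] − [2,6] + [2,4].
The resulting 18×12 matrix has rank 12, and its Smith normal form has invariant factors (1,1,1,1,1,1,1,1,1,1,1,2).

Now H_k = ker ∂_k / im ∂_{k+1}, so:

  H_0: rank C_0 − rank ∂_1 = 7 − 6 = 1, and the invariant factors of ∂_1 are all 1, so H_0 = Z.
  H_1: rank ker ∂_1 − rank ∂_2 = (18 − 6) − 12 = 0, and ∂_2 has invariant factor 2 > 1, so H_1 = Z/2.
  H_2: rank ker ∂_2 − rank ∂_3 = (12 − 12) − 0 = 0, and there is no ∂_3, so H_2 = 0.

H_0 ≅ Z,  H_1 ≅ Z/2,  H_2 = 0.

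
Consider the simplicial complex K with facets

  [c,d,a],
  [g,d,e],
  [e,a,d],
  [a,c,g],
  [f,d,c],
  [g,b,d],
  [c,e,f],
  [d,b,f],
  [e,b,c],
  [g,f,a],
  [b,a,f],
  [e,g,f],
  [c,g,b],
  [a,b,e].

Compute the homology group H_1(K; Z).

H_1 = Z^2.

We work with the vertex ordering a < b < c < d < e < f < g. The simplices of K, each written with vertices in increasing order, are:

  0-simplices (7): a, b, c, d, e, f, g
  1-simplices (21): ab, ac, ad, ae, af, ag, bc, bd, be, bf, bg, cd, ce, cf, cg, de, df, dg, ef, eg, fg
  2-simplices (14): abe, abf, acd, acg, ade, afg, bce, bcg, bdf, bdg, cdf, cef, deg, efg

Hence C_0 ≅ Z^7, C_1 ≅ Z^21, C_2 ≅ Z^14.

∂_1: C_1 → C_0 maps an edge to its endpoints' difference, ∂[p,q] = q − p. For instance
  ∂be = e − b.
The resulting 7×21 matrix has rank 6, and its Smith normal form has invariant factors (1,1,1,1,1,1).

Boundary ∂_2: C_2 → C_1 acts by ∂[p,q,r] = [q,r] − [p,r] + [p,q]. For instance
  ∂afg = fg − ag + af,
  ∂acg = cg − ag + ac.
The 21×14 boundary matrix has rank 13 and Smith normal form diag(1,1,1,1,1,1,1,1,1,1,1,1,1).

From H_k ≅ ker(∂_k) / im(∂_{k+1}) we obtain:

  H_1: rank ker ∂_1 − rank ∂_2 = (21 − 6) − 13 = 2, and the invariant factors of ∂_2 are all 1, so H_1 ≅ Z^2.

(K is a triangulation of the torus T^2.)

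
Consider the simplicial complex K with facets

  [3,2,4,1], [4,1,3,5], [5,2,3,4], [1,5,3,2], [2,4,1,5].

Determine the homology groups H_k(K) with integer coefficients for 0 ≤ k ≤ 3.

Order the vertices as 1 < 2 < 3 < 4 < 5. Listing each simplex with vertices in this order, K has dimension 3 with simplices:

  0-simplices (5): [1], [2], [3], [4], [5]
  1-simplices (10): [1,2], [1,3], [1,4], [1,5], [2,3], [2,4], [2,5], [3,4], [3,5], [4,5]
  2-simplices (10): [1,2,3], [1,2,4], [1,2,5], [1,3,4], [1,3,5], [1,4,5], [2,3,4], [2,3,5], [2,4,5], [3,4,5]
  3-simplices (5): [1,2,3,4], [1,2,3,5], [1,2,4,5], [1,3,4,5], [2,3,4,5]

so the chain groups are C_0 ≅ Z^5, C_1 ≅ Z^10, C_2 ≅ Z^10, C_3 ≅ Z^5.

∂_1: C_1 → C_0 is given by ∂[p,q] = [q] − [p]. For instance
  ∂[2,5] = [5] − [2].
As a 5×10 matrix over Z this has rank 4, with invariant factors (1,1,1,1).

The boundary map ∂_2: C_2 → C_1 acts by ∂[p,q,r] = [q,r] − [p,r] + [p,q]. For instance
  ∂[2,3,4] = [3,4] − [2,4] + [2,3],
  ∂[2,3,5] = [3,5] − [2,5] + [2,3].
This gives a 10×10 integer matrix of rank 6; reducing to Smith normal form yields diagonal entries (1,1,1,1,1,1).

∂_3: C_3 → C_2 sends each 3-simplex σ to the alternating sum Σ_i (−1)^i (σ with its i-th vertex removed). For instance
  ∂[1,2,3,5] = [2,3,5] − [1,3,5] + [1,2,5] − [1,2,3],
  ∂[1,2,4,5] = [2,4,5] − [1,4,5] + [1,2,5] − [1,2,4].
The resulting 10×5 matrix has rank 4, and its Smith normal form has invariant factors (1,1,1,1).

Computing H_k = (kernel of ∂_k) / (image of ∂_{k+1}):

  H_0: rank C_0 − rank ∂_1 = 5 − 4 = 1, and the invariant factors of ∂_1 are all 1, so H_0 ≅ Z.
  H_1: rank ker ∂_1 − rank ∂_2 = (10 − 4) − 6 = 0, and the invariant factors of ∂_2 are all 1, so H_1 ≅ 0.
  H_2: rank ker ∂_2 − rank ∂_3 = (10 − 6) − 4 = 0, and the invariant factors of ∂_3 are all 1, so H_2 ≅ 0.
  H_3: rank ker ∂_3 − rank ∂_4 = (5 − 4) − 0 = 1, and there is no ∂_4, so H_3 ≅ Z.

(K is a triangulation of the 3-sphere S^3.)

H_0 ≅ Z,  H_1 = 0,  H_2 = 0,  H_3 ≅ Z.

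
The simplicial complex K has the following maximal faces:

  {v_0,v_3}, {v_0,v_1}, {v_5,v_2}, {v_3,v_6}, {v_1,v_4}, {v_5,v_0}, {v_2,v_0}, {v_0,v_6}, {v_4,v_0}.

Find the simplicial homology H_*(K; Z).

H_0 = Z,  H_1 = Z^3.

Take the total order v_0 < v_1 < v_2 < v_3 < v_4 < v_5 < v_6 on the vertex set. Then K (dimension 1) consists of the simplices:

  0-simplices (7): [v_0], [v_1], [v_2], [v_3], [v_4], [v_5], [v_6]
  1-simplices (9): [v_0,v_1], [v_0,v_2], [v_0,v_3], [v_0,v_4], [v_0,v_5], [v_0,v_6], [v_1,v_4], [v_2,v_5], [v_3,v_6]

so the chain groups are C_0 ≅ Z^7, C_1 ≅ Z^9.

∂_1: C_1 → C_0 is given by ∂[p,q] = [q] − [p].
The 7×9 boundary matrix has rank 6 and Smith normal form diag(1,1,1,1,1,1).

Computing H_k = (kernel of ∂_k) / (image of ∂_{k+1}):

  H_0: rank C_0 − rank ∂_1 = 7 − 6 = 1, and the invariant factors of ∂_1 are all 1, so H_0 = Z.
  H_1: rank ker ∂_1 − rank ∂_2 = (9 − 6) − 0 = 3, and there is no ∂_2, so H_1 = Z^3.

As a check, the Euler characteristic is 7 − 9 = -2, which agrees with 1 − 3 = -2.
(K is a triangulation of a wedge of 3 circles.)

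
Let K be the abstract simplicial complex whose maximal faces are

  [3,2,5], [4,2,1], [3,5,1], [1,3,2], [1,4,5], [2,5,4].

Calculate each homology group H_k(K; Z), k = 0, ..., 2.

H_0 ≅ Z,  H_1 = 0,  H_2 ≅ Z.

Fix the vertex order 1 < 2 < 3 < 4 < 5 and write every simplex with vertices in increasing order. Then dim K = 2 and the simplices of K are:

  0-simplices (5): [1], [2], [3], [4], [5]
  1-simplices (9): [1,2], [1,3], [1,4], [1,5], [2,3], [2,4], [2,5], [3,5], [4,5]
  2-simplices (6): [1,2,3], [1,2,4], [1,3,5], [1,4,5], [2,3,5], [2,4,5]

Hence C_0 ≅ Z^5, C_1 ≅ Z^9, C_2 ≅ Z^6.

Boundary ∂_1: C_1 → C_0 maps an edge to its endpoints' difference, ∂[p,q] = q − p. For instance
  ∂[1,2] = [2] − [1].
This gives a 5×9 integer matrix of rank 4; reducing to Smith normal form yields diagonal entries (1,1,1,1).

∂_2: C_2 → C_1 acts by ∂[p,q,r] = [q,r] − [p,r] + [p,q]. For instance
  ∂[1,4,5] = [4,5] − [1,5] + [1,4],
  ∂[2,3,5] = [3,5] − [2,5] + [2,3].
The resulting 9×6 matrix has rank 5, and its Smith normal form has invariant factors (1,1,1,1,1).

Reading off H_k = ker ∂_k / im ∂_{k+1}:

  H_0: rank C_0 − rank ∂_1 = 5 − 4 = 1, and the invariant factors of ∂_1 are all 1, so H_0 = Z.
  H_1: rank ker ∂_1 − rank ∂_2 = (9 − 4) − 5 = 0, and the invariant factors of ∂_2 are all 1, so H_1 = 0.
  H_2: rank ker ∂_2 − rank ∂_3 = (6 − 5) − 0 = 1, and there is no ∂_3, so H_2 = Z.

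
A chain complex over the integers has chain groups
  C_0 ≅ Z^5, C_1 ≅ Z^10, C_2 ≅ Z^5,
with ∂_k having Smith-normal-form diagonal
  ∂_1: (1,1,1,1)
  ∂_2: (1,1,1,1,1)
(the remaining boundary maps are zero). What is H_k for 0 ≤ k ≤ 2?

H_0: b_0 = 5 − 0 − 4 = 1; torsion from ∂_1 factors > 1: none. So H_0 ≅ Z.
H_1: b_1 = 10 − 4 − 5 = 1; torsion from ∂_2 factors > 1: none. So H_1 ≅ Z.
H_2: b_2 = 5 − 5 − 0 = 0; torsion from ∂_3 factors > 1: none. So H_2 ≅ 0.

H_0 ≅ Z,  H_1 ≅ Z,  H_2 = 0.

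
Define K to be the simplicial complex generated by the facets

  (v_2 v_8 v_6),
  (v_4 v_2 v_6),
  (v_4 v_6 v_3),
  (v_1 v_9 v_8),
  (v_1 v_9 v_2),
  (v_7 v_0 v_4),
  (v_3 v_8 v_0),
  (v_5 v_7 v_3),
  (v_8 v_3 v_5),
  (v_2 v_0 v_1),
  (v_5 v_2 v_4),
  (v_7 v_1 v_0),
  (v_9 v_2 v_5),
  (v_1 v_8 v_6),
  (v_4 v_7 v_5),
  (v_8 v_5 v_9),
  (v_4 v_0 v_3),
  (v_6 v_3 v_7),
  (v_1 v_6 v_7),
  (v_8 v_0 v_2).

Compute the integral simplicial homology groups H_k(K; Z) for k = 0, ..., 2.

H_0 = Z,  H_1 = Z ⊕ Z/2,  H_2 = 0.

K has 10 vertices, 30 edges, 20 triangles.
rank ∂_0 = 0, rank ∂_1 = 9 ⇒ b_0 = 10 − 0 − 9 = 1; all invariant factors of ∂_1 are 1 so no torsion. So H_0 = Z.
rank ∂_1 = 9, rank ∂_2 = 20 ⇒ b_1 = 30 − 9 − 20 = 1; ∂_2 has invariant factor(s) [2] giving torsion. So H_1 = Z ⊕ Z/2.
rank ∂_2 = 20, rank ∂_3 = 0 ⇒ b_2 = 20 − 20 − 0 = 0. So H_2 = 0.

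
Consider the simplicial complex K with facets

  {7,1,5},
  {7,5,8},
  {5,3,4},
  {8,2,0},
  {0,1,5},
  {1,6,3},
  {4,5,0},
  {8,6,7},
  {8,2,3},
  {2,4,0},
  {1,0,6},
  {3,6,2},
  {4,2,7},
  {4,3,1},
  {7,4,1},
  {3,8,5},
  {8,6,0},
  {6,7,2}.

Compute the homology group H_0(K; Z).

H_0 ≅ Z.

We work with the vertex ordering 0 < 1 < 2 < 3 < 4 < 5 < 6 < 7 < 8. The simplices of K, each written with vertices in increasing order, are:

  0-simplices (9): [0], [1], [2], [3], [4], [5], [6], [7], [8]
  1-simplices (27): (27 of them)
  2-simplices (18): [0,1,5], [0,1,6], [0,2,4], [0,2,8], [0,4,5], [0,6,8], [1,3,4], [1,3,6], [1,4,7], [1,5,7], [2,3,6], [2,3,8], [2,4,7], [2,6,7], [3,4,5], [3,5,8], [5,7,8], [6,7,8]

Hence C_0 ≅ Z^9, C_1 ≅ Z^27, C_2 ≅ Z^18.

∂_1: C_1 → C_0 is given by ∂[p,q] = [q] − [p]. For instance
  ∂[0,5] = [5] − [0].
As a 9×27 matrix over Z this has rank 8, with invariant factors (1,1,1,1,1,1,1,1).

∂_2: C_2 → C_1 sends each 2-simplex [p,q,r] to [q,r] − [p,r] + [p,q]. For instance
  ∂[2,6,7] = [6,7] − [2,7] + [2,6],
  ∂[0,2,4] = [2,4] − [0,4] + [0,2].
This gives a 27×18 integer matrix of rank 18; reducing to Smith normal form yields diagonal entries (1,1,1,1,1,1,1,1,1,1,1,1,1,1,1,1,1,2).

From H_k ≅ ker(∂_k) / im(∂_{k+1}) we obtain:

  H_0: rank C_0 − rank ∂_1 = 9 − 8 = 1, and the invariant factors of ∂_1 are all 1, so H_0 ≅ Z.

(K is a triangulation of the Klein bottle.)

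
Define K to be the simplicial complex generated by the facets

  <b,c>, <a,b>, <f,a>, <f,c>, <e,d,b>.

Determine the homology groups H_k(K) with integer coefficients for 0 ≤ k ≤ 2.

Order the vertices as a < b < c < d < e < f. Listing each simplex with vertices in this order, K has dimension 2 with simplices:

  0-simplices (6): a, b, c, d, e, f
  1-simplices (7): ab, af, bc, bd, be, cf, de
  2-simplices (1): bde

so the chain groups are C_0 ≅ Z^6, C_1 ≅ Z^7, C_2 ≅ Z^1.

∂_1: C_1 → C_0 sends each edge [p,q] (with p < q) to q − p.
As a 6×7 matrix over Z this has rank 5, with invariant factors (1,1,1,1,1).

The boundary map ∂_2: C_2 → C_1 acts by ∂[p,q,r] = [q,r] − [p,r] + [p,q]. For instance
  ∂bde = de − be + bd.
As a 7×1 matrix over Z this has rank 1, with invariant factors (1).

Computing H_k = (kernel of ∂_k) / (image of ∂_{k+1}):

  H_0: rank C_0 − rank ∂_1 = 6 − 5 = 1, and the invariant factors of ∂_1 are all 1, so H_0 = Z.
  H_1: rank ker ∂_1 − rank ∂_2 = (7 − 5) − 1 = 1, and the invariant factors of ∂_2 are all 1, so H_1 = Z.
  H_2: rank ker ∂_2 − rank ∂_3 = (1 − 1) − 0 = 0, and there is no ∂_3, so H_2 = 0.

As a check, the Euler characteristic is 6 − 7 + 1 = 0, which agrees with 1 − 1 + 0 = 0.

H_0 ≅ Z,  H_1 ≅ Z,  H_2 = 0.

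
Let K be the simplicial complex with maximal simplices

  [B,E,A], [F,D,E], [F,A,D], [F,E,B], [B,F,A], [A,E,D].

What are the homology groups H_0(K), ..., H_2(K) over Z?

K has 5 vertices, 9 edges, 6 triangles.
rank ∂_0 = 0, rank ∂_1 = 4 ⇒ b_0 = 5 − 0 − 4 = 1; all invariant factors of ∂_1 are 1 so no torsion. So H_0 = Z.
rank ∂_1 = 4, rank ∂_2 = 5 ⇒ b_1 = 9 − 4 − 5 = 0; all invariant factors of ∂_2 are 1 so no torsion. So H_1 = 0.
rank ∂_2 = 5, rank ∂_3 = 0 ⇒ b_2 = 6 − 5 − 0 = 1. So H_2 = Z.

H_0 ≅ Z,  H_1 = 0,  H_2 ≅ Z.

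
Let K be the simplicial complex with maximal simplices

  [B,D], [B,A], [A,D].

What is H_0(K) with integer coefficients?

Order the vertices as A < B < D. Listing each simplex with vertices in this order, K has dimension 1 with simplices:

  0-simplices (3): A, B, D
  1-simplices (3): AB, AD, BD

Hence C_0 ≅ Z^3, C_1 ≅ Z^3.

The boundary map ∂_1: C_1 → C_0 is given by ∂[p,q] = [q] − [p]. For instance
  ∂BD = D − B.
The resulting 3×3 matrix has rank 2, and its Smith normal form has invariant factors (1,1).

From H_k ≅ ker(∂_k) / im(∂_{k+1}) we obtain:

  H_0: rank C_0 − rank ∂_1 = 3 − 2 = 1, and the invariant factors of ∂_1 are all 1, so H_0 = Z.

H_0 = Z.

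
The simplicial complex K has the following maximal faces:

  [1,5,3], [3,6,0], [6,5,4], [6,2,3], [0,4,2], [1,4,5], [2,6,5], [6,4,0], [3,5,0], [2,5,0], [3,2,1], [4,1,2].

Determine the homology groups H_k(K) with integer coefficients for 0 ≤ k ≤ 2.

H_0 ≅ Z,  H_1 ≅ Z/2Z,  H_2 = 0.

Order the vertices as 0 < 1 < 2 < 3 < 4 < 5 < 6. Listing each simplex with vertices in this order, K has dimension 2 with simplices:

  0-simplices (7): [0], [1], [2], [3], [4], [5], [6]
  1-simplices (18): [0,2], [0,3], [0,4], [0,5], [0,6], [1,2], [1,3], [1,4], [1,5], [2,3], [2,4], [2,5], [2,6], [3,5], [3,6], [4,5], [4,6], [5,6]
  2-simplices (12): [0,2,4], [0,2,5], [0,3,5], [0,3,6], [0,4,6], [1,2,3], [1,2,4], [1,3,5], [1,4,5], [2,3,6], [2,5,6], [4,5,6]

so the chain groups are C_0 ≅ Z^7, C_1 ≅ Z^18, C_2 ≅ Z^12.

∂_1: C_1 → C_0 maps an edge to its endpoints' difference, ∂[p,q] = q − p. For instance
  ∂[3,6] = [6] − [3].
The 7×18 boundary matrix has rank 6 and Smith normal form diag(1,1,1,1,1,1).

The boundary map ∂_2: C_2 → C_1 acts by ∂[p,q,r] = [q,r] − [p,r] + [p,q]. For instance
  ∂[0,2,4] = [2,4] − [0,4] + [0,2],
  ∂[4,5,6] = [5,6] − [4,6] + [4,5].
This gives a 18×12 integer matrix of rank 12; reducing to Smith normal form yields diagonal entries (1,1,1,1,1,1,1,1,1,1,1,2).

Reading off H_k = ker ∂_k / im ∂_{k+1}:

  H_0: rank C_0 − rank ∂_1 = 7 − 6 = 1, and the invariant factors of ∂_1 are all 1, so H_0 = Z.
  H_1: rank ker ∂_1 − rank ∂_2 = (18 − 6) − 12 = 0, and ∂_2 has invariant factor 2 > 1, so H_1 = Z/2Z.
  H_2: rank ker ∂_2 − rank ∂_3 = (12 − 12) − 0 = 0, and there is no ∂_3, so H_2 = 0.

As a check, the Euler characteristic is 7 − 18 + 12 = 1, which agrees with 1 − 0 + 0 = 1.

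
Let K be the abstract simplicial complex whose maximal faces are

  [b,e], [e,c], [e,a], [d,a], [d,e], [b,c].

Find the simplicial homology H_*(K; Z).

We work with the vertex ordering a < b < c < d < e. The simplices of K, each written with vertices in increasing order, are:

  0-simplices (5): a, b, c, d, e
  1-simplices (6): ad, ae, bc, be, ce, de

so the chain groups are C_0 ≅ Z^5, C_1 ≅ Z^6.

The boundary map ∂_1: C_1 → C_0 maps an edge to its endpoints' difference, ∂[p,q] = q − p.
The resulting 5×6 matrix has rank 4, and its Smith normal form has invariant factors (1,1,1,1).

Now H_k = ker ∂_k / im ∂_{k+1}, so:

  H_0: rank C_0 − rank ∂_1 = 5 − 4 = 1, and the invariant factors of ∂_1 are all 1, so H_0 ≅ Z.
  H_1: rank ker ∂_1 − rank ∂_2 = (6 − 4) − 0 = 2, and there is no ∂_2, so H_1 ≅ Z^2.

H_0 ≅ Z,  H_1 ≅ Z^2.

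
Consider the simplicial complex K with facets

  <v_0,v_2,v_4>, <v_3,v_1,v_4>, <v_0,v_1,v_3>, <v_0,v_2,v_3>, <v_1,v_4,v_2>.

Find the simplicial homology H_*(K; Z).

H_0 = Z,  H_1 = Z,  H_2 = 0.

Order the vertices as v_0 < v_1 < v_2 < v_3 < v_4. Listing each simplex with vertices in this order, K has dimension 2 with simplices:

  0-simplices (5): [v_0], [v_1], [v_2], [v_3], [v_4]
  1-simplices (10): [v_0,v_1], [v_0,v_2], [v_0,v_3], [v_0,v_4], [v_1,v_2], [v_1,v_3], [v_1,v_4], [v_2,v_3], [v_2,v_4], [v_3,v_4]
  2-simplices (5): [v_0,v_1,v_3], [v_0,v_2,v_3], [v_0,v_2,v_4], [v_1,v_2,v_4], [v_1,v_3,v_4]

so the chain groups are C_0 ≅ Z^5, C_1 ≅ Z^10, C_2 ≅ Z^5.

The boundary map ∂_1: C_1 → C_0 maps an edge to its endpoints' difference, ∂[p,q] = q − p. For instance
  ∂[v_0,v_3] = [v_3] − [v_0].
The 5×10 boundary matrix has rank 4 and Smith normal form diag(1,1,1,1).

The boundary map ∂_2: C_2 → C_1 maps a triangle to the signed sum of its edges. For instance
  ∂[v_0,v_2,v_4] = [v_2,v_4] − [v_0,v_4] + [v_0,v_2],
  ∂[v_0,v_1,v_3] = [v_1,v_3] − [v_0,v_3] + [v_0,v_1].
The resulting 10×5 matrix has rank 5, and its Smith normal form has invariant factors (1,1,1,1,1).

Now H_k = ker ∂_k / im ∂_{k+1}, so:

  H_0: rank C_0 − rank ∂_1 = 5 − 4 = 1, and the invariant factors of ∂_1 are all 1, so H_0 ≅ Z.
  H_1: rank ker ∂_1 − rank ∂_2 = (10 − 4) − 5 = 1, and the invariant factors of ∂_2 are all 1, so H_1 ≅ Z.
  H_2: rank ker ∂_2 − rank ∂_3 = (5 − 5) − 0 = 0, and there is no ∂_3, so H_2 ≅ 0.

As a check, the Euler characteristic is 5 − 10 + 5 = 0, which agrees with 1 − 1 + 0 = 0.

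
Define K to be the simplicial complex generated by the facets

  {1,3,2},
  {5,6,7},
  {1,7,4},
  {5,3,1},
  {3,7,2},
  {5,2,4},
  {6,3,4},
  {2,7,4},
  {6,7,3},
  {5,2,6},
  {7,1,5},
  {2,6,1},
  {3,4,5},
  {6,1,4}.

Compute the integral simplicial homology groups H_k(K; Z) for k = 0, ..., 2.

H_0 ≅ Z,  H_1 ≅ Z^2,  H_2 ≅ Z.

Order the vertices as 1 < 2 < 3 < 4 < 5 < 6 < 7. Listing each simplex with vertices in this order, K has dimension 2 with simplices:

  0-simplices (7): [1], [2], [3], [4], [5], [6], [7]
  1-simplices (21): [1,2], [1,3], [1,4], [1,5], [1,6], [1,7], [2,3], [2,4], [2,5], [2,6], [2,7], [3,4], [3,5], [3,6], [3,7], [4,5], [4,6], [4,7], [5,6], [5,7], [6,7]
  2-simplices (14): [1,2,3], [1,2,6], [1,3,5], [1,4,6], [1,4,7], [1,5,7], [2,3,7], [2,4,5], [2,4,7], [2,5,6], [3,4,5], [3,4,6], [3,6,7], [5,6,7]

Hence C_0 ≅ Z^7, C_1 ≅ Z^21, C_2 ≅ Z^14.

Boundary ∂_1: C_1 → C_0 maps an edge to its endpoints' difference, ∂[p,q] = q − p. For instance
  ∂[2,4] = [4] − [2].
The 7×21 boundary matrix has rank 6 and Smith normal form diag(1,1,1,1,1,1).

Boundary ∂_2: C_2 → C_1 sends each 2-simplex [p,q,r] to [q,r] − [p,r] + [p,q]. For instance
  ∂[1,5,7] = [5,7] − [1,7] + [1,5],
  ∂[2,5,6] = [5,6] − [2,6] + [2,5].
The 21×14 boundary matrix has rank 13 and Smith normal form diag(1,1,1,1,1,1,1,1,1,1,1,1,1).

Computing H_k = (kernel of ∂_k) / (image of ∂_{k+1}):

  H_0: rank C_0 − rank ∂_1 = 7 − 6 = 1, and the invariant factors of ∂_1 are all 1, so H_0 = Z.
  H_1: rank ker ∂_1 − rank ∂_2 = (21 − 6) − 13 = 2, and the invariant factors of ∂_2 are all 1, so H_1 = Z^2.
  H_2: rank ker ∂_2 − rank ∂_3 = (14 − 13) − 0 = 1, and there is no ∂_3, so H_2 = Z.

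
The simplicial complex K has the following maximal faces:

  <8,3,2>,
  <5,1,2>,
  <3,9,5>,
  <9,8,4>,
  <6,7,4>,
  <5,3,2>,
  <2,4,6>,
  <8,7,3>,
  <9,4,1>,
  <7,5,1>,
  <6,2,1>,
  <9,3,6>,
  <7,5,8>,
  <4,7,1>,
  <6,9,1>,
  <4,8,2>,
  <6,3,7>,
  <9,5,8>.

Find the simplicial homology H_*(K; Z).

K has 9 vertices, 27 edges, 18 triangles.
rank ∂_0 = 0, rank ∂_1 = 8 ⇒ b_0 = 9 − 0 − 8 = 1; all invariant factors of ∂_1 are 1 so no torsion. So H_0 = Z.
rank ∂_1 = 8, rank ∂_2 = 18 ⇒ b_1 = 27 − 8 − 18 = 1; ∂_2 has invariant factor(s) [2] giving torsion. So H_1 = Z × Z/2.
rank ∂_2 = 18, rank ∂_3 = 0 ⇒ b_2 = 18 − 18 − 0 = 0. So H_2 = 0.

H_0 = Z,  H_1 = Z × Z/2,  H_2 = 0.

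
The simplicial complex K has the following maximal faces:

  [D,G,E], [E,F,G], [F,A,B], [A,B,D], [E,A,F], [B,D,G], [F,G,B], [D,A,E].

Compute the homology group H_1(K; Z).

Fix the vertex order A < B < D < E < F < G and write every simplex with vertices in increasing order. Then dim K = 2 and the simplices of K are:

  0-simplices (6): A, B, D, E, F, G
  1-simplices (12): AB, AD, AE, AF, BD, BF, BG, DE, DG, EF, EG, FG
  2-simplices (8): ABD, ABF, ADE, AEF, BDG, BFG, DEG, EFG

so the chain groups are C_0 ≅ Z^6, C_1 ≅ Z^12, C_2 ≅ Z^8.

The boundary map ∂_1: C_1 → C_0 is given by ∂[p,q] = [q] − [p]. For instance
  ∂AF = F − A.
As a 6×12 matrix over Z this has rank 5, with invariant factors (1,1,1,1,1).

Boundary ∂_2: C_2 → C_1 acts by ∂[p,q,r] = [q,r] − [p,r] + [p,q]. For instance
  ∂BDG = DG − BG + BD,
  ∂DEG = EG − DG + DE.
The resulting 12×8 matrix has rank 7, and its Smith normal form has invariant factors (1,1,1,1,1,1,1).

From H_k ≅ ker(∂_k) / im(∂_{k+1}) we obtain:

  H_1: rank ker ∂_1 − rank ∂_2 = (12 − 5) − 7 = 0, and the invariant factors of ∂_2 are all 1, so H_1 = 0.

(K is a triangulation of the 2-sphere S^2.)

H_1 = 0.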